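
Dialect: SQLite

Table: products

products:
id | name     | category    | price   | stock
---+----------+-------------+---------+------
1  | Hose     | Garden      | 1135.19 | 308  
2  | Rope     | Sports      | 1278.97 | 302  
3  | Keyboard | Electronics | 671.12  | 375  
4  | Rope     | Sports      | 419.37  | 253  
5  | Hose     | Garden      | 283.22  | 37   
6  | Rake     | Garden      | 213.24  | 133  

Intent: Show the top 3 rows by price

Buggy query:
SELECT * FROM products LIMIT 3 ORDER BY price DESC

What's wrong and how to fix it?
Bug: LIMIT must come after ORDER BY

Fix: Sort with ORDER BY, then apply LIMIT

Corrected query:
SELECT * FROM products ORDER BY price DESC LIMIT 3

Result:
id | name     | category    | price   | stock
---+----------+-------------+---------+------
2  | Rope     | Sports      | 1278.97 | 302  
1  | Hose     | Garden      | 1135.19 | 308  
3  | Keyboard | Electronics | 671.12  | 375  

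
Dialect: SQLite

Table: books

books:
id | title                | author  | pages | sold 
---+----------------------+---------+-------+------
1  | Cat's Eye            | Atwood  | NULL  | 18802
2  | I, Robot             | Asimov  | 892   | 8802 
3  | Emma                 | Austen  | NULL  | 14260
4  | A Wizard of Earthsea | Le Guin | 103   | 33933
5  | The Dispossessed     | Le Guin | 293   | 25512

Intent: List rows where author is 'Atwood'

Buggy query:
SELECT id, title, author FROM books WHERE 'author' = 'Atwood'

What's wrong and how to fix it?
Bug: Single quotes denote string literals in SQL; the column name is being compared as a constant string

Fix: Reference the column as author without single quotes

Corrected query:
SELECT id, title, author FROM books WHERE author = 'Atwood'

Result:
id | title     | author
---+-----------+-------
1  | Cat's Eye | Atwood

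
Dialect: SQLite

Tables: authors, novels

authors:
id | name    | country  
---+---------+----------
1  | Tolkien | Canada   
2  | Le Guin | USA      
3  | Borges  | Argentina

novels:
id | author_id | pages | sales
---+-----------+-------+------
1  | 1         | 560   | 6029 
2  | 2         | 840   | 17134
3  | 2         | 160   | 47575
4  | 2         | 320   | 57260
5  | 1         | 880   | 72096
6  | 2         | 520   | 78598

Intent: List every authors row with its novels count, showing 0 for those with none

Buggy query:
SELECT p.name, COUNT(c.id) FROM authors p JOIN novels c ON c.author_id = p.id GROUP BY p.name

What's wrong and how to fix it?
Bug: An inner join excludes parents with zero children

Fix: Switch to LEFT JOIN to retain unmatched parent rows

Corrected query:
SELECT p.name, COUNT(c.id) FROM authors p LEFT JOIN novels c ON c.author_id = p.id GROUP BY p.name

Result:
name    | COUNT(c.id)
--------+------------
Borges  | 0          
Le Guin | 4          
Tolkien | 2          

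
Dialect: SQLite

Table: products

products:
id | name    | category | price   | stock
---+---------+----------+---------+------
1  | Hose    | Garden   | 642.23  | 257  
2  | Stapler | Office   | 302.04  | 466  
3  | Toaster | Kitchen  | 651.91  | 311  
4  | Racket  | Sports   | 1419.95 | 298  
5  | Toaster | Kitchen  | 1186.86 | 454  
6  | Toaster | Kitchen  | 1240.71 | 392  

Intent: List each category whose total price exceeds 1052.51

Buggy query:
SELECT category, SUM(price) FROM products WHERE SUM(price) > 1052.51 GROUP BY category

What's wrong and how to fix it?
Bug: SUM(price) is an aggregate, but WHERE filters rows before aggregation

Fix: Use HAVING (which filters groups after aggregation) instead of WHERE

Corrected query:
SELECT category, SUM(price) FROM products GROUP BY category HAVING SUM(price) > 1052.51

Result:
category | SUM(price)
---------+-----------
Kitchen  | 3079.48   
Sports   | 1419.95   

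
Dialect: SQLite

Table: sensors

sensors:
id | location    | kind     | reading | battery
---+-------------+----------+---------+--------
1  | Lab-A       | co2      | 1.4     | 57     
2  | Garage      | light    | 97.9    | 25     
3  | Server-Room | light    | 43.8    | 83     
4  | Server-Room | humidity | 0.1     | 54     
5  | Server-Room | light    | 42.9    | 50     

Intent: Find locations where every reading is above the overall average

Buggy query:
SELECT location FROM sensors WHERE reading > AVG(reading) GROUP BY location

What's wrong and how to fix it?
Bug: WHERE evaluates per row before aggregation, so AVG() is unavailable

Fix: Use a subquery for AVG and a HAVING MIN(...) filter so the condition holds for every row in the group

Corrected query:
SELECT location FROM sensors GROUP BY location HAVING MIN(reading) > (SELECT AVG(reading) FROM sensors)

Result:
location
--------
Garage  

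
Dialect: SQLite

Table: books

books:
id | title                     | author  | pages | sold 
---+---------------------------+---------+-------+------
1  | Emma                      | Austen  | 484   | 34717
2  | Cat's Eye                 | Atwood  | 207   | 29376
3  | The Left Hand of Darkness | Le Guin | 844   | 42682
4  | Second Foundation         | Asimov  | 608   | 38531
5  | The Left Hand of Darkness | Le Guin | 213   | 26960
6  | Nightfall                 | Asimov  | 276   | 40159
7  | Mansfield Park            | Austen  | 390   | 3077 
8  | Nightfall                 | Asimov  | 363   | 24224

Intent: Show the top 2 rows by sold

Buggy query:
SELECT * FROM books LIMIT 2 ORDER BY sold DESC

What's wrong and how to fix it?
Bug: ORDER BY cannot follow LIMIT; LIMIT is the final clause

Fix: Swap the clauses: ORDER BY first, then LIMIT

Corrected query:
SELECT * FROM books ORDER BY sold DESC LIMIT 2

Result:
id | title                     | author  | pages | sold 
---+---------------------------+---------+-------+------
3  | The Left Hand of Darkness | Le Guin | 844   | 42682
6  | Nightfall                 | Asimov  | 276   | 40159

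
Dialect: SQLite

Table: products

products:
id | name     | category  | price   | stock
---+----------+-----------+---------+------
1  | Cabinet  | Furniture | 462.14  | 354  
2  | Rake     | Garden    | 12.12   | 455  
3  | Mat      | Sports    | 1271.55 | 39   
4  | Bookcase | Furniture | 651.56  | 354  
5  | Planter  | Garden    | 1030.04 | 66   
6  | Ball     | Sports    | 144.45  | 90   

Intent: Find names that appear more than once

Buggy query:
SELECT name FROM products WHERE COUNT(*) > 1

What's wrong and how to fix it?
Bug: WHERE can't reference COUNT(*); aggregates are computed after WHERE

Fix: Group first, then use HAVING for the count condition

Corrected query:
SELECT name FROM products GROUP BY name HAVING COUNT(*) > 1

Result:
(no rows)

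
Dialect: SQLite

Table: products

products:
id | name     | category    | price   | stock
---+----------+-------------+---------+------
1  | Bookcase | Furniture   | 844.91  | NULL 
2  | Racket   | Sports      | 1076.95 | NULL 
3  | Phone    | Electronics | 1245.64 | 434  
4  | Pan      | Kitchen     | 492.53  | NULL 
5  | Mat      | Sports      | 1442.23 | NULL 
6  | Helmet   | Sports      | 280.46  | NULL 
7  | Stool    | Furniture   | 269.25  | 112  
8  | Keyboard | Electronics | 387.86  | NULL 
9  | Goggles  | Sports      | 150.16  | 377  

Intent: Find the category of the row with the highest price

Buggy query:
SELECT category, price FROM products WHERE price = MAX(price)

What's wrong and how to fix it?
Bug: MAX(price) is an aggregate and cannot be used directly in WHERE

Fix: Wrap MAX in a scalar subquery so WHERE compares against a single value

Corrected query:
SELECT category, price FROM products WHERE price = (SELECT MAX(price) FROM products)

Result:
category | price  
---------+--------
Sports   | 1442.23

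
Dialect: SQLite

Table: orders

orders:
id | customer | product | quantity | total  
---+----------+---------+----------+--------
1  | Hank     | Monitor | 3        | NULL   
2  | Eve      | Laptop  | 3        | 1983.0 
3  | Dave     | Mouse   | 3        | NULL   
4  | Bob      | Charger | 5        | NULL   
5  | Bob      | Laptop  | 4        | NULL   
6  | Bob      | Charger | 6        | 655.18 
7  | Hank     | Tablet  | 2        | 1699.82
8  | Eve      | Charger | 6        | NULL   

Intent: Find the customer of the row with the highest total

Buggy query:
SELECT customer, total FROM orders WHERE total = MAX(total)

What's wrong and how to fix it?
Bug: WHERE is evaluated per row; an aggregate over the whole table isn't defined there

Fix: Use a subquery: WHERE total = (SELECT MAX(total) FROM orders)

Corrected query:
SELECT customer, total FROM orders WHERE total = (SELECT MAX(total) FROM orders)

Result:
customer | total
---------+------
Eve      | 1983 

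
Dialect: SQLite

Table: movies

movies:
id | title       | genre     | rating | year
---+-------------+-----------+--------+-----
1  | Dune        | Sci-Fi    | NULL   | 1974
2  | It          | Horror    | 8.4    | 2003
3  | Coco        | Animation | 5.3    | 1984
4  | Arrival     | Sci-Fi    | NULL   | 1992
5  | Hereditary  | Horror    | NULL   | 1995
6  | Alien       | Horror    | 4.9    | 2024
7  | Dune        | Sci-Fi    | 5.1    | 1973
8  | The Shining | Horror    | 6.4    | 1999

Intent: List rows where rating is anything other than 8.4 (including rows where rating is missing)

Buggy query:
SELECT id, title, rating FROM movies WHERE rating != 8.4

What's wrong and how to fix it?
Bug: Inequality against NULL is unknown, not true; rows with NULL are dropped

Fix: Handle NULL separately with IS NULL alongside the inequality

Corrected query:
SELECT id, title, rating FROM movies WHERE rating != 8.4 OR rating IS NULL

Result:
id | title       | rating
---+-------------+-------
1  | Dune        | NULL  
3  | Coco        | 5.3   
4  | Arrival     | NULL  
5  | Hereditary  | NULL  
6  | Alien       | 4.9   
7  | Dune        | 5.1   
8  | The Shining | 6.4   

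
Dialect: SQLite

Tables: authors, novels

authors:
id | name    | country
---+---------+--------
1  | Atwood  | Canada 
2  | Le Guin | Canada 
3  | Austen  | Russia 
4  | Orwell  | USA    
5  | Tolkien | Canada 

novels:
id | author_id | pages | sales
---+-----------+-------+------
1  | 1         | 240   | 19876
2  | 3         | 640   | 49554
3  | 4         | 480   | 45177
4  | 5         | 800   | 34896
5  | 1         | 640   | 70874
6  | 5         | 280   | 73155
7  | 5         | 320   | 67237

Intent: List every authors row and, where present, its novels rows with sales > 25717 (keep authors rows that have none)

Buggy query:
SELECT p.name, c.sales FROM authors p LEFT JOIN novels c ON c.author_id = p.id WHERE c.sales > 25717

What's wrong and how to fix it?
Bug: A WHERE condition on the right-hand table after LEFT JOIN drops unmatched parents

Fix: Put 'c.sales > 25717' in the JOIN's ON clause instead of WHERE

Corrected query:
SELECT p.name, c.sales FROM authors p LEFT JOIN novels c ON c.author_id = p.id AND c.sales > 25717

Result:
name    | sales
--------+------
Atwood  | 70874
Le Guin | NULL 
Austen  | 49554
Orwell  | 45177
Tolkien | 34896
Tolkien | 67237
Tolkien | 73155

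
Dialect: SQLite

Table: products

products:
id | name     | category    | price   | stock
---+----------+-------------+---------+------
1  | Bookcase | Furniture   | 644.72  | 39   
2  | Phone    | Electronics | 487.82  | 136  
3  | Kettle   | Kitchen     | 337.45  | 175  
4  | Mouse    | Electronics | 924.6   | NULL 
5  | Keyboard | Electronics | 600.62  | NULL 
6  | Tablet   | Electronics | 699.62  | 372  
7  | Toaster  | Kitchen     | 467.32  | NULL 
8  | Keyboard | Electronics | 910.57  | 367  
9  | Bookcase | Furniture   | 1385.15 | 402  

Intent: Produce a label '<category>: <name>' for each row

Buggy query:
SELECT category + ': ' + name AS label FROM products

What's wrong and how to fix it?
Bug: '+' is numeric addition; on text columns SQLite converts them to 0 instead of concatenating

Fix: Use the || operator for string concatenation

Corrected query:
SELECT category || ': ' || name AS label FROM products

Result:
label                
---------------------
Furniture: Bookcase  
Electronics: Phone   
Kitchen: Kettle      
Electronics: Mouse   
Electronics: Keyboard
Electronics: Tablet  
Kitchen: Toaster     
Electronics: Keyboard
Furniture: Bookcase  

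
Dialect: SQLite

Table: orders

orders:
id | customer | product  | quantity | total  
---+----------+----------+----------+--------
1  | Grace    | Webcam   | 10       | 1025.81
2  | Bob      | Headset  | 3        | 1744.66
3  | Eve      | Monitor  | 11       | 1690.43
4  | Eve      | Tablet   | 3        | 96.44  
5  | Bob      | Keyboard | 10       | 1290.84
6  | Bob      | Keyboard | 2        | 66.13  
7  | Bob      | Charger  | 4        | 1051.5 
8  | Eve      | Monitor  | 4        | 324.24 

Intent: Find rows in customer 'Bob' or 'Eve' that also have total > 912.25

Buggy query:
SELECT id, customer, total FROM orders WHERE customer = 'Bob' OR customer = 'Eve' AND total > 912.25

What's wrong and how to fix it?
Bug: Without parentheses, AND is evaluated before OR, so the total filter only applies to the 'Eve' branch

Fix: Add parentheses around the OR so the AND applies to both alternatives

Corrected query:
SELECT id, customer, total FROM orders WHERE (customer = 'Bob' OR customer = 'Eve') AND total > 912.25

Result:
id | customer | total  
---+----------+--------
2  | Bob      | 1744.66
3  | Eve      | 1690.43
5  | Bob      | 1290.84
7  | Bob      | 1051.5 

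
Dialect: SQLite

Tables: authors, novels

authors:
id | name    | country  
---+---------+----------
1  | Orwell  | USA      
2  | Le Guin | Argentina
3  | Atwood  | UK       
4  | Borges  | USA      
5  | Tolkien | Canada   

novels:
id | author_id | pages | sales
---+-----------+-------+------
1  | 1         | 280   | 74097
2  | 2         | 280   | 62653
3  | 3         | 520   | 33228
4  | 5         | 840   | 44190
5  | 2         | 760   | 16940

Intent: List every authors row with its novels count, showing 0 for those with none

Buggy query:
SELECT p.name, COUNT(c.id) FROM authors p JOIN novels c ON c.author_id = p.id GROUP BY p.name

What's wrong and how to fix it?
Bug: An inner join excludes parents with zero children

Fix: Use LEFT JOIN so parents without children still appear (COUNT(c.id) gives 0)

Corrected query:
SELECT p.name, COUNT(c.id) FROM authors p LEFT JOIN novels c ON c.author_id = p.id GROUP BY p.name

Result:
name    | COUNT(c.id)
--------+------------
Atwood  | 1          
Borges  | 0          
Le Guin | 2          
Orwell  | 1          
Tolkien | 1          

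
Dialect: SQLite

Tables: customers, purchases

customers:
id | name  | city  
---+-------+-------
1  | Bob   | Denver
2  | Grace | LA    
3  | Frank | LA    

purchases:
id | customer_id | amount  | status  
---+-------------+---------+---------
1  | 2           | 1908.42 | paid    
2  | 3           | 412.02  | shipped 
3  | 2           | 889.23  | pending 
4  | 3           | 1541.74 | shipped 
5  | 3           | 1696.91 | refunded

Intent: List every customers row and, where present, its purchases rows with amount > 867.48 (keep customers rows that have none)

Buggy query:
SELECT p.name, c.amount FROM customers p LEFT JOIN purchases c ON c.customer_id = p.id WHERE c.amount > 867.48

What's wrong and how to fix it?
Bug: Filtering c.amount in WHERE discards the NULL rows produced by LEFT JOIN, turning it into an inner join

Fix: Move the right-table condition into the ON clause so unmatched parents are kept

Corrected query:
SELECT p.name, c.amount FROM customers p LEFT JOIN purchases c ON c.customer_id = p.id AND c.amount > 867.48

Result:
name  | amount 
------+--------
Bob   | NULL   
Grace | 889.23 
Grace | 1908.42
Frank | 1541.74
Frank | 1696.91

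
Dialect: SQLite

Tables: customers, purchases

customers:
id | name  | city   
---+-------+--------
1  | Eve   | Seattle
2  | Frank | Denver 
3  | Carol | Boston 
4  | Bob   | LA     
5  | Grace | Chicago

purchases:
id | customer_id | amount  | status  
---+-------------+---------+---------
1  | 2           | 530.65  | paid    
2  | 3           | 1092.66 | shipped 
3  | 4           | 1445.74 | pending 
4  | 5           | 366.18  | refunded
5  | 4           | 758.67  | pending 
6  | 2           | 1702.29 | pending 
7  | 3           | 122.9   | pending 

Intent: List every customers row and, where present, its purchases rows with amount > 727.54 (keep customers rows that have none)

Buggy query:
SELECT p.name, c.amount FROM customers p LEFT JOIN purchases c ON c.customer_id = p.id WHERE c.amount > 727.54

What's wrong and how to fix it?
Bug: Filtering c.amount in WHERE discards the NULL rows produced by LEFT JOIN, turning it into an inner join

Fix: Move the right-table condition into the ON clause so unmatched parents are kept

Corrected query:
SELECT p.name, c.amount FROM customers p LEFT JOIN purchases c ON c.customer_id = p.id AND c.amount > 727.54

Result:
name  | amount 
------+--------
Eve   | NULL   
Frank | 1702.29
Carol | 1092.66
Bob   | 758.67 
Bob   | 1445.74
Grace | NULL   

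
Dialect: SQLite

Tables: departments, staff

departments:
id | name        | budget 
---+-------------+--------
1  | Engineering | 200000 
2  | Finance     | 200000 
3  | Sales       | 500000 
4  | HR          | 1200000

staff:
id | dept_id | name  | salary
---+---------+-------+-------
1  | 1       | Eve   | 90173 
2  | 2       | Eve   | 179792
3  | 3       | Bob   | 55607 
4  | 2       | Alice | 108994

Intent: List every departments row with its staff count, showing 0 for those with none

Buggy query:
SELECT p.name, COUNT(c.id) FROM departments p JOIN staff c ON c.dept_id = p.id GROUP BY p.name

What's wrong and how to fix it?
Bug: An inner join excludes parents with zero children

Fix: Switch to LEFT JOIN to retain unmatched parent rows

Corrected query:
SELECT p.name, COUNT(c.id) FROM departments p LEFT JOIN staff c ON c.dept_id = p.id GROUP BY p.name

Result:
name        | COUNT(c.id)
------------+------------
Engineering | 1          
Finance     | 2          
HR          | 0          
Sales       | 1          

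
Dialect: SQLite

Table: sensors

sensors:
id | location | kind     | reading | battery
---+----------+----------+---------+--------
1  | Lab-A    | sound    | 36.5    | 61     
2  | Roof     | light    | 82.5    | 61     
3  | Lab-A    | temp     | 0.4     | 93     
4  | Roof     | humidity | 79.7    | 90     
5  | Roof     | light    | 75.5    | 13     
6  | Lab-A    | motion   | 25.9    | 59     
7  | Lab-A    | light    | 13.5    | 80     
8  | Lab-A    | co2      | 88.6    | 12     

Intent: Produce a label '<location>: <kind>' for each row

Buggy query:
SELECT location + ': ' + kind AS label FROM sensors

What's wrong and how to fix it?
Bug: SQLite uses || for string concatenation; + coerces text to numbers (yielding 0)

Fix: Use the || operator for string concatenation

Corrected query:
SELECT location || ': ' || kind AS label FROM sensors

Result:
label         
--------------
Lab-A: sound  
Roof: light   
Lab-A: temp   
Roof: humidity
Roof: light   
Lab-A: motion 
Lab-A: light  
Lab-A: co2    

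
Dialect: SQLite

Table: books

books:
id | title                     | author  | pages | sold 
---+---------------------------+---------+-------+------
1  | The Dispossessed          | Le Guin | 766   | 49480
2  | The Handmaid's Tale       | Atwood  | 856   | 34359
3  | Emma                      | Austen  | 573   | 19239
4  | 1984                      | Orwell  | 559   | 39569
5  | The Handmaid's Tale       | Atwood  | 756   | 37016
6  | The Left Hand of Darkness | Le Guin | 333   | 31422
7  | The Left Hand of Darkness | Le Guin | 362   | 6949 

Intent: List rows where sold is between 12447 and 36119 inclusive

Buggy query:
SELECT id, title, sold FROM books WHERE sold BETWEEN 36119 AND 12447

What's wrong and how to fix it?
Bug: BETWEEN expects the lower bound first; with 36119 AND 12447 the range is empty

Fix: Write BETWEEN 12447 AND 36119

Corrected query:
SELECT id, title, sold FROM books WHERE sold BETWEEN 12447 AND 36119

Result:
id | title                     | sold 
---+---------------------------+------
2  | The Handmaid's Tale       | 34359
3  | Emma                      | 19239
6  | The Left Hand of Darkness | 31422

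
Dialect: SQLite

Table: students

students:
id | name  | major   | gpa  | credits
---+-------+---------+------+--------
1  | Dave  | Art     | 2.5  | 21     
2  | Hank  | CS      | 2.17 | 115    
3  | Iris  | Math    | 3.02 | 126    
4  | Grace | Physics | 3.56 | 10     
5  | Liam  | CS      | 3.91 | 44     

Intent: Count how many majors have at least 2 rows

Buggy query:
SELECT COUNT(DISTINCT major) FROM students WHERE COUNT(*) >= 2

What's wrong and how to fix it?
Bug: COUNT(*) cannot appear in WHERE; the per-group count doesn't exist yet

Fix: Group first with HAVING COUNT(*) >= 2, then COUNT the resulting groups

Corrected query:
SELECT COUNT(*) FROM (SELECT major FROM students GROUP BY major HAVING COUNT(*) >= 2)

Result:
COUNT(*)
--------
1       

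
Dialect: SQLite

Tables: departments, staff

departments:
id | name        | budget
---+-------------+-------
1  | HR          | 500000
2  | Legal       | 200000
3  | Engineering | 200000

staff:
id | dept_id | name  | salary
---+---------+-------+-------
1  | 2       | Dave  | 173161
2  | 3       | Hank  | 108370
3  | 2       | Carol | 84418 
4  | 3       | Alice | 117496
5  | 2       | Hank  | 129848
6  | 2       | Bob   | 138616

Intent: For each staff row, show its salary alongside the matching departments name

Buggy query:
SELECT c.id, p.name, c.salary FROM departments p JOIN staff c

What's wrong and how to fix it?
Bug: Missing join condition: each staff row is matched to all departments rows instead of just its own

Fix: Add ON c.dept_id = p.id to the JOIN

Corrected query:
SELECT c.id, p.name, c.salary FROM departments p JOIN staff c ON c.dept_id = p.id

Result:
id | name        | salary
---+-------------+-------
1  | Legal       | 173161
2  | Engineering | 108370
3  | Legal       | 84418 
4  | Engineering | 117496
5  | Legal       | 129848
6  | Legal       | 138616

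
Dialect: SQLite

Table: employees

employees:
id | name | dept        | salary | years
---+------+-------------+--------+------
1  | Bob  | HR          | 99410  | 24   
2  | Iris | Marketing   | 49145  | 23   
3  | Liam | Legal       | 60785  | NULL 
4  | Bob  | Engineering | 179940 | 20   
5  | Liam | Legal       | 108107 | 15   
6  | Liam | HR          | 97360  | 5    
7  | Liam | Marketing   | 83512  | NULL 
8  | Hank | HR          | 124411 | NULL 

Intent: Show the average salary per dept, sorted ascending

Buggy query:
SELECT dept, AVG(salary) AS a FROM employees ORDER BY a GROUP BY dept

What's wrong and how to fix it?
Bug: GROUP BY must precede ORDER BY

Fix: Reorder: SELECT … FROM … GROUP BY … ORDER BY …

Corrected query:
SELECT dept, AVG(salary) AS a FROM employees GROUP BY dept ORDER BY a

Result:
dept        | a            
------------+--------------
Marketing   | 66328.5      
Legal       | 84446        
HR          | 107060.333333
Engineering | 179940       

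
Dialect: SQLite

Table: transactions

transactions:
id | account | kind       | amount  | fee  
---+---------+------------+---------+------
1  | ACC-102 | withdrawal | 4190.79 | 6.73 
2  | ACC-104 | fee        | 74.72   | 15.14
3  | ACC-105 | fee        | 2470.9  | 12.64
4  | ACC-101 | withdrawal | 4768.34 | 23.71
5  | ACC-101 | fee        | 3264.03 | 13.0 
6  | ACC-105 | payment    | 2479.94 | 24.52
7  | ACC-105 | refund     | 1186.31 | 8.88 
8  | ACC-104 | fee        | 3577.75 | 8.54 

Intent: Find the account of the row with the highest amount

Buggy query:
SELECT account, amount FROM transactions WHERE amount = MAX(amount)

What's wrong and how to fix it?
Bug: MAX(amount) is an aggregate and cannot be used directly in WHERE

Fix: Use a subquery: WHERE amount = (SELECT MAX(amount) FROM transactions)

Corrected query:
SELECT account, amount FROM transactions WHERE amount = (SELECT MAX(amount) FROM transactions)

Result:
account | amount 
--------+--------
ACC-101 | 4768.34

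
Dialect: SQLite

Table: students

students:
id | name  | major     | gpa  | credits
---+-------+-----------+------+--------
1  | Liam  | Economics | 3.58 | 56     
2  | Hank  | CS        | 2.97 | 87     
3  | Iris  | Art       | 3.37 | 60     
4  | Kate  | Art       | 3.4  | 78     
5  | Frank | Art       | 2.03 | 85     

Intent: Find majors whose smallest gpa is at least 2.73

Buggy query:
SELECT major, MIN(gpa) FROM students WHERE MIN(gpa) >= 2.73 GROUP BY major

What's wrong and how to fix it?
Bug: MIN() in WHERE is a misuse of aggregate

Fix: Replace WHERE with HAVING after the GROUP BY

Corrected query:
SELECT major, MIN(gpa) FROM students GROUP BY major HAVING MIN(gpa) >= 2.73

Result:
major     | MIN(gpa)
----------+---------
CS        | 2.97    
Economics | 3.58    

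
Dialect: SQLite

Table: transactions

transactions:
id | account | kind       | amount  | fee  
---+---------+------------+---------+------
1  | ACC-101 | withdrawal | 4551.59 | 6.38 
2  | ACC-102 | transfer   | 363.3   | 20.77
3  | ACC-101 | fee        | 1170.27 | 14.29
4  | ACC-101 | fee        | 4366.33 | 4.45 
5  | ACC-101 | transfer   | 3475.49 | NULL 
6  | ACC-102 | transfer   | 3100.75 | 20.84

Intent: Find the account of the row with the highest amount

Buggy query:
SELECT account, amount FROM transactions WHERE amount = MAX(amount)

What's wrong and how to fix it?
Bug: MAX(amount) is an aggregate and cannot be used directly in WHERE

Fix: Wrap MAX in a scalar subquery so WHERE compares against a single value

Corrected query:
SELECT account, amount FROM transactions WHERE amount = (SELECT MAX(amount) FROM transactions)

Result:
account | amount 
--------+--------
ACC-101 | 4551.59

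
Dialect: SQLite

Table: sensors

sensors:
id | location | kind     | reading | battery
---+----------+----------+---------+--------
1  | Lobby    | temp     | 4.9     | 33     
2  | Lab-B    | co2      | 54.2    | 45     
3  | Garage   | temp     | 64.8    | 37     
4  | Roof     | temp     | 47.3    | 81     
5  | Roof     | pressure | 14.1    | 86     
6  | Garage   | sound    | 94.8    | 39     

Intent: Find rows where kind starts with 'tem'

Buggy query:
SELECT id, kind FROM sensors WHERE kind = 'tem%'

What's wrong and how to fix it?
Bug: Wildcards only work with LIKE; '=' treats '%' as a literal character

Fix: Use LIKE for wildcard pattern matching

Corrected query:
SELECT id, kind FROM sensors WHERE kind LIKE 'tem%'

Result:
id | kind
---+-----
1  | temp
3  | temp
4  | temp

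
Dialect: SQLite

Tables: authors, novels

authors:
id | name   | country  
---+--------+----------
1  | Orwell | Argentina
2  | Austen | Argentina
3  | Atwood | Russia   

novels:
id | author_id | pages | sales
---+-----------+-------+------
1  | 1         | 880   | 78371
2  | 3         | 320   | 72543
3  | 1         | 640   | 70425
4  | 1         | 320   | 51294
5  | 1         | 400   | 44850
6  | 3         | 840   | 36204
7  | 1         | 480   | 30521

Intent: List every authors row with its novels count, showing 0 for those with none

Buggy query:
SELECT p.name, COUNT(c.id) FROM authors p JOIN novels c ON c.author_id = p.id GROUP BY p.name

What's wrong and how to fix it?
Bug: INNER JOIN drops authors rows that have no matching novels rows

Fix: Switch to LEFT JOIN to retain unmatched parent rows

Corrected query:
SELECT p.name, COUNT(c.id) FROM authors p LEFT JOIN novels c ON c.author_id = p.id GROUP BY p.name

Result:
name   | COUNT(c.id)
-------+------------
Atwood | 2          
Austen | 0          
Orwell | 5          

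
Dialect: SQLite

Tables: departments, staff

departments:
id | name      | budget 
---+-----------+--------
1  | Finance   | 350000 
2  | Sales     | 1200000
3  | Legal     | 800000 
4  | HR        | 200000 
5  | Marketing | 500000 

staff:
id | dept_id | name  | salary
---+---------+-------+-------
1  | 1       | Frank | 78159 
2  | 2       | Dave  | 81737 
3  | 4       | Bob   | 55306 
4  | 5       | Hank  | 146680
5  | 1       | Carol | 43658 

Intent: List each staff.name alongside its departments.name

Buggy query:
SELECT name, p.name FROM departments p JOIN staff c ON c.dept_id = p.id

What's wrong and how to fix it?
Bug: Both tables have a 'name' column; the unqualified reference is ambiguous

Fix: Qualify the column with its table alias (c.name)

Corrected query:
SELECT c.name, p.name FROM departments p JOIN staff c ON c.dept_id = p.id

Result:
name  | name     
------+----------
Frank | Finance  
Dave  | Sales    
Bob   | HR       
Hank  | Marketing
Carol | Finance  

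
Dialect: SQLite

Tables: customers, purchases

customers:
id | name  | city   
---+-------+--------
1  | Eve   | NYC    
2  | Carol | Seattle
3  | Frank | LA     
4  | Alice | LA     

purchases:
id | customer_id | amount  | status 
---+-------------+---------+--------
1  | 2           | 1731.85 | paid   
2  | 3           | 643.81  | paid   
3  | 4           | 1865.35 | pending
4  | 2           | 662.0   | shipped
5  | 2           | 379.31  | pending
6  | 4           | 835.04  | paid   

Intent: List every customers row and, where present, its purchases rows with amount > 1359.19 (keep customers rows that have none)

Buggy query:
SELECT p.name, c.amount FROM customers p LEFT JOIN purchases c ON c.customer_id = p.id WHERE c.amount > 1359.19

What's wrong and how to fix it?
Bug: Filtering c.amount in WHERE discards the NULL rows produced by LEFT JOIN, turning it into an inner join

Fix: Put 'c.amount > 1359.19' in the JOIN's ON clause instead of WHERE

Corrected query:
SELECT p.name, c.amount FROM customers p LEFT JOIN purchases c ON c.customer_id = p.id AND c.amount > 1359.19

Result:
name  | amount 
------+--------
Eve   | NULL   
Carol | 1731.85
Frank | NULL   
Alice | 1865.35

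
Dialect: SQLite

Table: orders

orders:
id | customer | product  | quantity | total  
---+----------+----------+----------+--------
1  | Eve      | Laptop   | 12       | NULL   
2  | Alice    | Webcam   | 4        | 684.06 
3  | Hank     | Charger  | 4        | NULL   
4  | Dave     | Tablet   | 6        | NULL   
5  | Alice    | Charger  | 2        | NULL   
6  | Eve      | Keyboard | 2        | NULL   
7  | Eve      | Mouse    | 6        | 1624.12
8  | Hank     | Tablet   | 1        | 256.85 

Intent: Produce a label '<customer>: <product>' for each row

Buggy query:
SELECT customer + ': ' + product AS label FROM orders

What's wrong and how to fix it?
Bug: '+' is numeric addition; on text columns SQLite converts them to 0 instead of concatenating

Fix: Use the || operator for string concatenation

Corrected query:
SELECT customer || ': ' || product AS label FROM orders

Result:
label         
--------------
Eve: Laptop   
Alice: Webcam 
Hank: Charger 
Dave: Tablet  
Alice: Charger
Eve: Keyboard 
Eve: Mouse    
Hank: Tablet  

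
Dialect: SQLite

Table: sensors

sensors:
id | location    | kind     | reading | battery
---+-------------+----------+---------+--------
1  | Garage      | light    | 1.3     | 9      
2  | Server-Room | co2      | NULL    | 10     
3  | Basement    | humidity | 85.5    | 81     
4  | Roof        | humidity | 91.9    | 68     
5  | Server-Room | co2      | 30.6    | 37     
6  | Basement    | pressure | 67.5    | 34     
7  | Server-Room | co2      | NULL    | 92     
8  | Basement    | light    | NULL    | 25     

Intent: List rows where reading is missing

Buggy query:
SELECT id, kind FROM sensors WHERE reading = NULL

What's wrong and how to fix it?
Bug: Comparing to NULL with '=' never matches; NULL = NULL is unknown, not true

Fix: Replace '= NULL' with 'IS NULL'

Corrected query:
SELECT id, kind FROM sensors WHERE reading IS NULL

Result:
id | kind 
---+------
2  | co2  
7  | co2  
8  | light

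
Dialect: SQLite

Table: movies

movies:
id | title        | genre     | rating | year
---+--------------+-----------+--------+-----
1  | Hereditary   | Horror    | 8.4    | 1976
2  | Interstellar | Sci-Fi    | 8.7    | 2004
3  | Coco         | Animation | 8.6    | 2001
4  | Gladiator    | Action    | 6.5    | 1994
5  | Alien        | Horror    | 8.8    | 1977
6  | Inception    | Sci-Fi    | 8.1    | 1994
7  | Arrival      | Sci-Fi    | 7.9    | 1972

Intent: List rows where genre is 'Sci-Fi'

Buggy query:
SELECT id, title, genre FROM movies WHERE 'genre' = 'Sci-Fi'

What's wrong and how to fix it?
Bug: 'genre' in single quotes is a string literal, not the column; the comparison is literal-vs-literal and never true

Fix: Reference the column as genre without single quotes

Corrected query:
SELECT id, title, genre FROM movies WHERE genre = 'Sci-Fi'

Result:
id | title        | genre 
---+--------------+-------
2  | Interstellar | Sci-Fi
6  | Inception    | Sci-Fi
7  | Arrival      | Sci-Fi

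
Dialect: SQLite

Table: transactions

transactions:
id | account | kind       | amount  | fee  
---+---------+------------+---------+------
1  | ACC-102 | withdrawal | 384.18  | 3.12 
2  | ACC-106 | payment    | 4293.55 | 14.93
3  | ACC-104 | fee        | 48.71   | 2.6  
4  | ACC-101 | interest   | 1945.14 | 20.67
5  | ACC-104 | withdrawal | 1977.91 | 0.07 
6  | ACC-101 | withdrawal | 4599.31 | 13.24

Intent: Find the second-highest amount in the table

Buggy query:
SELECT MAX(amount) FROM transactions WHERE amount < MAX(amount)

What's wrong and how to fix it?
Bug: The inner MAX is an aggregate inside WHERE, which is not allowed

Fix: Put the inner MAX in a scalar subquery

Corrected query:
SELECT MAX(amount) FROM transactions WHERE amount < (SELECT MAX(amount) FROM transactions)

Result:
MAX(amount)
-----------
4293.55    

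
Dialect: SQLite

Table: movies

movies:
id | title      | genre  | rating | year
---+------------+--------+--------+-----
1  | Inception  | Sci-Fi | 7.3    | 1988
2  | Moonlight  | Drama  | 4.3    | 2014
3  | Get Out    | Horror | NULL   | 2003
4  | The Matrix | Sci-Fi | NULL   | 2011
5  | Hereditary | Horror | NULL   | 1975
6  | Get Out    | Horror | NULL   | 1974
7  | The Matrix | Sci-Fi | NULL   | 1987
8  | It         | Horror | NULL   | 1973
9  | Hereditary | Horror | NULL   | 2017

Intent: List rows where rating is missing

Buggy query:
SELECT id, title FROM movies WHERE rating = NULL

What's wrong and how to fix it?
Bug: Comparing to NULL with '=' never matches; NULL = NULL is unknown, not true

Fix: Use IS NULL to test for NULL

Corrected query:
SELECT id, title FROM movies WHERE rating IS NULL

Result:
id | title     
---+-----------
3  | Get Out   
4  | The Matrix
5  | Hereditary
6  | Get Out   
7  | The Matrix
8  | It        
9  | Hereditary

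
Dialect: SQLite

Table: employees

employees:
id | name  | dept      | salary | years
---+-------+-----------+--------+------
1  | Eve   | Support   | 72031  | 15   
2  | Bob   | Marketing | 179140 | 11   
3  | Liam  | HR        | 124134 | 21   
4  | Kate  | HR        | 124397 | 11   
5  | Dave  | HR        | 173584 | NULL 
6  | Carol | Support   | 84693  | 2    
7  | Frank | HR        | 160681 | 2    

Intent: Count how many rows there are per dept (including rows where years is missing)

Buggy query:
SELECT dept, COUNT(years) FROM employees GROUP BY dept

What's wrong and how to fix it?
Bug: COUNT(years) skips NULLs, so groups with missing years are undercounted

Fix: Replace COUNT(years) with COUNT(*)

Corrected query:
SELECT dept, COUNT(*) FROM employees GROUP BY dept

Result:
dept      | COUNT(*)
----------+---------
HR        | 4       
Marketing | 1       
Support   | 2       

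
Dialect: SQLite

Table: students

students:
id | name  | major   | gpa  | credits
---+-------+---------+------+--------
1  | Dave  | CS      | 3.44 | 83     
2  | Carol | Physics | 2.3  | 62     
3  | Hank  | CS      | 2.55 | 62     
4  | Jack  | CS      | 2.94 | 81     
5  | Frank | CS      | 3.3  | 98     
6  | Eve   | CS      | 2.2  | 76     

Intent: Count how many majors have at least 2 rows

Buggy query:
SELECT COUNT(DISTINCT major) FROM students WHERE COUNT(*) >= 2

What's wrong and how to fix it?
Bug: COUNT(*) cannot appear in WHERE; the per-group count doesn't exist yet

Fix: Group first with HAVING COUNT(*) >= 2, then COUNT the resulting groups

Corrected query:
SELECT COUNT(*) FROM (SELECT major FROM students GROUP BY major HAVING COUNT(*) >= 2)

Result:
COUNT(*)
--------
1       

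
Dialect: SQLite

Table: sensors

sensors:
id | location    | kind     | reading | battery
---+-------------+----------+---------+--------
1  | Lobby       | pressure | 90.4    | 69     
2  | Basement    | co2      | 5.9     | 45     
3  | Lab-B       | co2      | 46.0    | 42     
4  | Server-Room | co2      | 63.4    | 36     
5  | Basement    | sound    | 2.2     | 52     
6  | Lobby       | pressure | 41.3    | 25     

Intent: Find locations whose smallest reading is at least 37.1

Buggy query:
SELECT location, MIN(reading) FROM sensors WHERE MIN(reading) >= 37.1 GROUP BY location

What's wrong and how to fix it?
Bug: MIN() in WHERE is a misuse of aggregate

Fix: Use HAVING for the per-group MIN condition

Corrected query:
SELECT location, MIN(reading) FROM sensors GROUP BY location HAVING MIN(reading) >= 37.1

Result:
location    | MIN(reading)
------------+-------------
Lab-B       | 46          
Lobby       | 41.3        
Server-Room | 63.4        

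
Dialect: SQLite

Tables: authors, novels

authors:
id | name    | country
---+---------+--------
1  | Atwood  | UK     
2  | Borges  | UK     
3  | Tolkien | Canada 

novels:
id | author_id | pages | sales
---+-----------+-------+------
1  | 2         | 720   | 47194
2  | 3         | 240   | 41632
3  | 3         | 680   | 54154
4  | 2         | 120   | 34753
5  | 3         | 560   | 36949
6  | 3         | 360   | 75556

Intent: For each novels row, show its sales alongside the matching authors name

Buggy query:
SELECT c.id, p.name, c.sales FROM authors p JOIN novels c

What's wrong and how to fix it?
Bug: Missing join condition: each novels row is matched to all authors rows instead of just its own

Fix: Add ON c.author_id = p.id to the JOIN

Corrected query:
SELECT c.id, p.name, c.sales FROM authors p JOIN novels c ON c.author_id = p.id

Result:
id | name    | sales
---+---------+------
1  | Borges  | 47194
2  | Tolkien | 41632
3  | Tolkien | 54154
4  | Borges  | 34753
5  | Tolkien | 36949
6  | Tolkien | 75556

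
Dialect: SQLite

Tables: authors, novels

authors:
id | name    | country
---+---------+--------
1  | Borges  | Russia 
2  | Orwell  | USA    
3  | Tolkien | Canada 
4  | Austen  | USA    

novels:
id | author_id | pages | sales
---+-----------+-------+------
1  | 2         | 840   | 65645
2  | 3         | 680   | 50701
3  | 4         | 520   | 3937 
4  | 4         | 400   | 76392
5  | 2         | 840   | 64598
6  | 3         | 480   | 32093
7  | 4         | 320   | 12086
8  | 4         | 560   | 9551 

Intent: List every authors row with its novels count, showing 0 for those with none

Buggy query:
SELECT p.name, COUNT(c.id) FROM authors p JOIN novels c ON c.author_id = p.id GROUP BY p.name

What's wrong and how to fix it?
Bug: INNER JOIN drops authors rows that have no matching novels rows

Fix: Switch to LEFT JOIN to retain unmatched parent rows

Corrected query:
SELECT p.name, COUNT(c.id) FROM authors p LEFT JOIN novels c ON c.author_id = p.id GROUP BY p.name

Result:
name    | COUNT(c.id)
--------+------------
Austen  | 4          
Borges  | 0          
Orwell  | 2          
Tolkien | 2          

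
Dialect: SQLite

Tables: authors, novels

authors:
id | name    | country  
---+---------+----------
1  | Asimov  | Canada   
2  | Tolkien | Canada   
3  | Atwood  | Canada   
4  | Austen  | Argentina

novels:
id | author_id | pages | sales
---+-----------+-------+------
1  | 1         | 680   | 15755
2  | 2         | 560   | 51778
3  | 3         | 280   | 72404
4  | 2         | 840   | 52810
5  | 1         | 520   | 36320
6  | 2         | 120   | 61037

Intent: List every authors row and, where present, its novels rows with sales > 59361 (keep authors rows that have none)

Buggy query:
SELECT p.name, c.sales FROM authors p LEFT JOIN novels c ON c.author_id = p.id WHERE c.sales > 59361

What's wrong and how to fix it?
Bug: A WHERE condition on the right-hand table after LEFT JOIN drops unmatched parents

Fix: Move the right-table condition into the ON clause so unmatched parents are kept

Corrected query:
SELECT p.name, c.sales FROM authors p LEFT JOIN novels c ON c.author_id = p.id AND c.sales > 59361

Result:
name    | sales
--------+------
Asimov  | NULL 
Tolkien | 61037
Atwood  | 72404
Austen  | NULL 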